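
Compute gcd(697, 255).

17

Euclid: 697 = 2·255 + 187; 255 = 1·187 + 68; 187 = 2·68 + 51; 68 = 1·51 + 17; 51 = 3·17 + 0. Last nonzero remainder: 17.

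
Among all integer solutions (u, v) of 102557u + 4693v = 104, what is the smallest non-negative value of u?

211

gcd(102557, 4693) = 13 (Euclid: 102557 = 21·4693 + 4004; 4693 = 1·4004 + 689; 4004 = 5·689 + 559; 689 = 1·559 + 130; 559 = 4·130 + 39; 130 = 3·39 + 13; 39 = 3·13 + 0), and 13 | 104.
Extended Euclid: 102557·(-109) + 4693·(2382) = 13. Scale by 8: u₀ = -872.
General solution u = u₀ + 361t; reducing mod 361 gives u = 211 (and v = -4611).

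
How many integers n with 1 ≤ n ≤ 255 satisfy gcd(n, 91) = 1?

91 = 7·13. Inclusion–exclusion on these primes:
255 − ⌊255/7⌋ − ⌊255/13⌋ + ⌊255/91⌋ = 202

202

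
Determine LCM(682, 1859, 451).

4725578

lcm(682, 1859) = 682·1859/gcd = 1267838/11 = 115258
lcm(115258, 451) = 115258·451/gcd = 51981358/11 = 4725578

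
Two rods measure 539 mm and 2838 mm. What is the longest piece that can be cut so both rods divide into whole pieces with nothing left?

Euclid: 2838 = 5·539 + 143; 539 = 3·143 + 110; 143 = 1·110 + 33; 110 = 3·33 + 11; 33 = 3·11 + 0. Last nonzero remainder: 11.

11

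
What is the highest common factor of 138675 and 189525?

138675 = 3 · 5² · 43²
189525 = 3 · 5² · 7 · 19²
Common: 3 · 5² = 75

75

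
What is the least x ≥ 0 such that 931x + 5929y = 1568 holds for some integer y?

gcd(931, 5929) = 49 (Euclid: 5929 = 6·931 + 343; 931 = 2·343 + 245; 343 = 1·245 + 98; 245 = 2·98 + 49; 98 = 2·49 + 0), and 49 | 1568.
Extended Euclid: 931·(51) + 5929·(-8) = 49. Scale by 32: x₀ = 1632.
General solution x = x₀ + 121t; reducing mod 121 gives x = 59 (and y = -9).

59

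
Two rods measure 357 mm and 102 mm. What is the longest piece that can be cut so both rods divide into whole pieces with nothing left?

51

Euclid: 357 = 3·102 + 51; 102 = 2·51 + 0. Last nonzero remainder: 51.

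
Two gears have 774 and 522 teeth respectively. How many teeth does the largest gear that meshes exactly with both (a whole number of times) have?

18

Euclid: 774 = 1·522 + 252; 522 = 2·252 + 18; 252 = 14·18 + 0. Last nonzero remainder: 18.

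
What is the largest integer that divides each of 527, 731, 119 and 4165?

17

gcd(527, 731): 731 = 1·527 + 204; 527 = 2·204 + 119; 204 = 1·119 + 85; 119 = 1·85 + 34; 85 = 2·34 + 17; 34 = 2·17 + 0 → 17
gcd(17, 119): 119 = 7·17 + 0 → 17
gcd(17, 4165): 4165 = 245·17 + 0 → 17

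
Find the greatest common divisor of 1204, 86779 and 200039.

gcd(1204, 86779): 86779 = 72·1204 + 91; 1204 = 13·91 + 21; 91 = 4·21 + 7; 21 = 3·7 + 0 → 7
gcd(7, 200039): 200039 = 28577·7 + 0 → 7

7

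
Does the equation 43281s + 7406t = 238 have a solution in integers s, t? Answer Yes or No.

By Bézout, 43281s + 7406t = 238 has integer solutions iff gcd(43281, 7406) | 238.
Euclid: 43281 = 5·7406 + 6251; 7406 = 1·6251 + 1155; 6251 = 5·1155 + 476; 1155 = 2·476 + 203; 476 = 2·203 + 70; 203 = 2·70 + 63; 70 = 1·63 + 7; 63 = 9·7 + 0. gcd = 7; 238 mod 7 = 0. Yes.

Yes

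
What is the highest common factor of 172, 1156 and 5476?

4

gcd(172, 1156): 1156 = 6·172 + 124; 172 = 1·124 + 48; 124 = 2·48 + 28; 48 = 1·28 + 20; 28 = 1·20 + 8; 20 = 2·8 + 4; 8 = 2·4 + 0 → 4
gcd(4, 5476): 5476 = 1369·4 + 0 → 4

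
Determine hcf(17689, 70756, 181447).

gcd(17689, 70756): 70756 = 4·17689 + 0 → 17689
gcd(17689, 181447): 181447 = 10·17689 + 4557; 17689 = 3·4557 + 4018; 4557 = 1·4018 + 539; 4018 = 7·539 + 245; 539 = 2·245 + 49; 245 = 5·49 + 0 → 49

49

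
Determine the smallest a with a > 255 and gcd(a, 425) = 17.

425 = 17·25. Any a with gcd(a, 425) = 17 is a multiple of 17, say 17s, with s coprime to 25.
Need s > 255/17, so s ≥ 16. First s ≥ 16 with gcd(s, 25) = 1 is s = 16. Thus a = 17·16 = 272.

272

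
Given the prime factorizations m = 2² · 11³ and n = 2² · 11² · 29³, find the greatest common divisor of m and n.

484

min exponent per shared prime: 2² · 11² = 484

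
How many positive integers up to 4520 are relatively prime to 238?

1823

Prime factors of 238: 2, 7, 17. Count integers ≤ 4520 divisible by none of them.
By inclusion–exclusion: 4520 − ⌊4520/2⌋ − ⌊4520/7⌋ − ⌊4520/17⌋ + ⌊4520/14⌋ + ⌊4520/34⌋ + ⌊4520/119⌋ − ⌊4520/238⌋ = 1823.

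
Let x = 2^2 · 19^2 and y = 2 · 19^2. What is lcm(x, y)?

max exponent per prime: 2^2 · 19^2 = 1444

1444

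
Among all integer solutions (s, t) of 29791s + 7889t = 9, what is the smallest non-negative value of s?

5234

gcd(29791, 7889) = 1 (Euclid: 29791 = 3·7889 + 6124; 7889 = 1·6124 + 1765; 6124 = 3·1765 + 829; 1765 = 2·829 + 107; 829 = 7·107 + 80; 107 = 1·80 + 27; 80 = 2·27 + 26; 27 = 1·26 + 1; 26 = 26·1 + 0), and 1 | 9.
Extended Euclid: 29791·(-295) + 7889·(1114) = 1. Scale by 9: s₀ = -2655.
General solution s = s₀ + 7889k; reducing mod 7889 gives s = 5234 (and t = -19765).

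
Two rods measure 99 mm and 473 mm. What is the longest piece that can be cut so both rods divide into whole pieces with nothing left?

11

Euclid: 473 = 4·99 + 77; 99 = 1·77 + 22; 77 = 3·22 + 11; 22 = 2·11 + 0. Last nonzero remainder: 11.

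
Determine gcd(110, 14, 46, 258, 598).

gcd(110, 14): 110 = 7·14 + 12; 14 = 1·12 + 2; 12 = 6·2 + 0 → 2
gcd(2, 46): 46 = 23·2 + 0 → 2
gcd(2, 258): 258 = 129·2 + 0 → 2
gcd(2, 598): 598 = 299·2 + 0 → 2

2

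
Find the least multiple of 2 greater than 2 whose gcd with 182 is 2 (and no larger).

4

Multiples of 2 above 2: 2·2, 2·3, … . Need the cofactor coprime to 182/2 = 91.
Checking s = 2, 3, … the first with gcd(s, 91) = 1 is s = 2, giving 4.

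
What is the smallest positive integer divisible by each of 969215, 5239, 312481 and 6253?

1792078535

lcm(969215, 5239) = 969215·5239/gcd = 5077717385/5239 = 969215
lcm(969215, 312481) = 969215·312481/gcd = 302861272415/169 = 1792078535
lcm(1792078535, 6253) = 1792078535·6253/gcd = 11205867079355/6253 = 1792078535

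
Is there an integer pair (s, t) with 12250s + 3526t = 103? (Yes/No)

No

By Bézout, 12250s + 3526t = 103 has integer solutions iff gcd(12250, 3526) | 103.
Euclid: 12250 = 3·3526 + 1672; 3526 = 2·1672 + 182; 1672 = 9·182 + 34; 182 = 5·34 + 12; 34 = 2·12 + 10; 12 = 1·10 + 2; 10 = 5·2 + 0. gcd = 2; 103 mod 2 = 1. No.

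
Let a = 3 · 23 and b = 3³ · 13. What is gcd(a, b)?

3

min exponent per shared prime: 3 = 3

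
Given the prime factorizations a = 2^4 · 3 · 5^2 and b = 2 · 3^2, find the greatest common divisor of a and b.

6

min exponent per shared prime: 2 · 3 = 6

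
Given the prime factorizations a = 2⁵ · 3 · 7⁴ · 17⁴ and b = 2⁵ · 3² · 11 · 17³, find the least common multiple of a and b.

max exponent per prime: 2⁵ · 3² · 7⁴ · 11 · 17⁴ = 635291461728

635291461728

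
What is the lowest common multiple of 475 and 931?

gcd first: 931 = 1·475 + 456; 475 = 1·456 + 19; 456 = 24·19 + 0 → gcd = 19
lcm = 475·931/gcd = 442225/19 = 23275

23275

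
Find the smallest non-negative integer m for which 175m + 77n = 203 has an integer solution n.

Euclid: 175 = 2·77 + 21; 77 = 3·21 + 14; 21 = 1·14 + 7; 14 = 2·7 + 0 → gcd = 7; 203 = 7·29.
Back-substitution yields 175·(4) + 77·(-9) = 7, so one solution is m = 4·29 = 116, n = -9·29 = -261.
Solutions in m differ by 77/7 = 11; the one in [0, 11) is 116 mod 11 = 6.

6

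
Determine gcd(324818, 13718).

2

324818 = 2 · 13² · 31²
13718 = 2 · 19³
Common: 2 = 2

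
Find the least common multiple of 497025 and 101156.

497025 = 3² · 5² · 47²; 101156 = 2² · 11³ · 19
max exponents: 2² · 3² · 5² · 11³ · 19 · 47² = 50277060900

50277060900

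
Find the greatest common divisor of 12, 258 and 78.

12 = 2² · 3; 258 = 2 · 3 · 43; 78 = 2 · 3 · 13
gcd takes min exponent of each prime: 2 · 3 = 6

6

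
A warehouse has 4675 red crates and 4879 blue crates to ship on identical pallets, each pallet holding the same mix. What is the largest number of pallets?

17

Euclid: 4879 = 1·4675 + 204; 4675 = 22·204 + 187; 204 = 1·187 + 17; 187 = 11·17 + 0. Last nonzero remainder: 17.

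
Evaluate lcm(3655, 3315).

gcd first: 3655 = 1·3315 + 340; 3315 = 9·340 + 255; 340 = 1·255 + 85; 255 = 3·85 + 0 → gcd = 85
lcm = 3655·3315/gcd = 12116325/85 = 142545

142545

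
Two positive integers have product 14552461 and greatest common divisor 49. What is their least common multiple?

296989

For any two positive integers, gcd × lcm equals their product. Hence lcm = 14552461 / 49 = 296989.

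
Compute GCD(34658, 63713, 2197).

34658 = 2 · 13 · 31 · 43; 63713 = 13³ · 29; 2197 = 13³
gcd takes min exponent of each prime: 13 = 13

13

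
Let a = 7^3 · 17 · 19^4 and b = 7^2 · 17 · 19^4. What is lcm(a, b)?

max exponent per prime: 7^3 · 17 · 19^4 = 759901751

759901751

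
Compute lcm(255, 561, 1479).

lcm(255, 561) = 255·561/gcd = 143055/51 = 2805
lcm(2805, 1479) = 2805·1479/gcd = 4148595/51 = 81345

81345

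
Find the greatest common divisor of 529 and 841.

Euclid: 841 = 1·529 + 312; 529 = 1·312 + 217; 312 = 1·217 + 95; 217 = 2·95 + 27; 95 = 3·27 + 14; 27 = 1·14 + 13; 14 = 1·13 + 1; 13 = 13·1 + 0. Last nonzero remainder: 1.

1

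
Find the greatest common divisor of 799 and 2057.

Euclid: 2057 = 2·799 + 459; 799 = 1·459 + 340; 459 = 1·340 + 119; 340 = 2·119 + 102; 119 = 1·102 + 17; 102 = 6·17 + 0. Last nonzero remainder: 17.

17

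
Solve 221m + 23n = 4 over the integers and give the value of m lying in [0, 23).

20

gcd(221, 23) = 1 (Euclid: 221 = 9·23 + 14; 23 = 1·14 + 9; 14 = 1·9 + 5; 9 = 1·5 + 4; 5 = 1·4 + 1; 4 = 4·1 + 0), and 1 | 4.
Extended Euclid: 221·(5) + 23·(-48) = 1. Scale by 4: m₀ = 20.
General solution m = m₀ + 23t; reducing mod 23 gives m = 20 (and n = -192).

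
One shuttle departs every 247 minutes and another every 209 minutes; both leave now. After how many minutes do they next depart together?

2717

gcd first: 247 = 1·209 + 38; 209 = 5·38 + 19; 38 = 2·19 + 0 → gcd = 19
lcm = 247·209/gcd = 51623/19 = 2717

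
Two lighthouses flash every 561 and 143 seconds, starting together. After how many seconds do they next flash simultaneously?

gcd first: 561 = 3·143 + 132; 143 = 1·132 + 11; 132 = 12·11 + 0 → gcd = 11
lcm = 561·143/gcd = 80223/11 = 7293

7293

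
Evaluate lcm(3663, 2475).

91575

gcd first: 3663 = 1·2475 + 1188; 2475 = 2·1188 + 99; 1188 = 12·99 + 0 → gcd = 99
lcm = 3663·2475/gcd = 9065925/99 = 91575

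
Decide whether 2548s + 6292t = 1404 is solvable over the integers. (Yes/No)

Yes

gcd(2548, 6292): 6292 = 2·2548 + 1196; 2548 = 2·1196 + 156; 1196 = 7·156 + 104; 156 = 1·104 + 52; 104 = 2·52 + 0 → 52
52 divides 1404, so a solution exists.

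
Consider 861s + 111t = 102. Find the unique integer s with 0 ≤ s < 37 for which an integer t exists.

Euclid: 861 = 7·111 + 84; 111 = 1·84 + 27; 84 = 3·27 + 3; 27 = 9·3 + 0 → gcd = 3; 102 = 3·34.
Back-substitution yields 861·(4) + 111·(-31) = 3, so one solution is s = 4·34 = 136, t = -31·34 = -1054.
Solutions in s differ by 111/3 = 37; the one in [0, 37) is 136 mod 37 = 25.

25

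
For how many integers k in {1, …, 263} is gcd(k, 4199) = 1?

Prime factors of 4199: 13, 17, 19. Count integers ≤ 263 divisible by none of them.
By inclusion–exclusion: 263 − ⌊263/13⌋ − ⌊263/17⌋ − ⌊263/19⌋ + ⌊263/221⌋ + ⌊263/247⌋ + ⌊263/323⌋ − ⌊263/4199⌋ = 217.

217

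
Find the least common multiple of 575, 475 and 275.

120175

lcm(575, 475) = 575·475/gcd = 273125/25 = 10925
lcm(10925, 275) = 10925·275/gcd = 3004375/25 = 120175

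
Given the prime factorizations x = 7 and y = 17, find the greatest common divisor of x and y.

min exponent per shared prime: (none) = 1

1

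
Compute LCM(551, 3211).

93119

gcd first: 3211 = 5·551 + 456; 551 = 1·456 + 95; 456 = 4·95 + 76; 95 = 1·76 + 19; 76 = 4·19 + 0 → gcd = 19
lcm = 551·3211/gcd = 1769261/19 = 93119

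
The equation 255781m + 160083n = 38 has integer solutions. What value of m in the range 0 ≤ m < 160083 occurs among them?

Euclid: 255781 = 1·160083 + 95698; 160083 = 1·95698 + 64385; 95698 = 1·64385 + 31313; 64385 = 2·31313 + 1759; 31313 = 17·1759 + 1410; 1759 = 1·1410 + 349; 1410 = 4·349 + 14; 349 = 24·14 + 13; 14 = 1·13 + 1; 13 = 13·1 + 0 → gcd = 1; 38 = 1·38.
Back-substitution yields 255781·(11467) + 160083·(-18322) = 1, so one solution is m = 11467·38 = 435746, n = -18322·38 = -696236.
Solutions in m differ by 160083/1 = 160083; the one in [0, 160083) is 435746 mod 160083 = 115580.

115580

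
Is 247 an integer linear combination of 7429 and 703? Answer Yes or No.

Yes

By Bézout, 7429p − 703q = 247 has integer solutions iff gcd(7429, 703) | 247.
Euclid: 7429 = 10·703 + 399; 703 = 1·399 + 304; 399 = 1·304 + 95; 304 = 3·95 + 19; 95 = 5·19 + 0. gcd = 19; 247 mod 19 = 0. Yes.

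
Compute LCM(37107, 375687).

81524079

37107 = 3² · 7 · 19 · 31; 375687 = 3² · 13³ · 19
max exponents: 3² · 7 · 13³ · 19 · 31 = 81524079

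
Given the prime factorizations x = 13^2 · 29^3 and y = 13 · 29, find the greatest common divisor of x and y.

377

min exponent per shared prime: 13 · 29 = 377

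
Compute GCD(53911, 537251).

1859

53911 = 11 · 13² · 29
537251 = 11 · 13² · 17²
Common: 11 · 13² = 1859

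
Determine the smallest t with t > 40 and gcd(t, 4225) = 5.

4225 = 5·845. Any t with gcd(t, 4225) = 5 is a multiple of 5, say 5s, with s coprime to 845.
Need s > 40/5, so s ≥ 9. First s ≥ 9 with gcd(s, 845) = 1 is s = 9. Thus t = 5·9 = 45.

45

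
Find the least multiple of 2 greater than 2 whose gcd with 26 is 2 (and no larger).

4

Multiples of 2 above 2: 2·2, 2·3, … . Need the cofactor coprime to 26/2 = 13.
Checking s = 2, 3, … the first with gcd(s, 13) = 1 is s = 2, giving 4.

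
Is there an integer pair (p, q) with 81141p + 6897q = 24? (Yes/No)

gcd(81141, 6897): 81141 = 11·6897 + 5274; 6897 = 1·5274 + 1623; 5274 = 3·1623 + 405; 1623 = 4·405 + 3; 405 = 135·3 + 0 → 3
3 divides 24, so a solution exists.

Yes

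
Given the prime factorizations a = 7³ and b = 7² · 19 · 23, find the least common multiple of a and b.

max exponent per prime: 7³ · 19 · 23 = 149891

149891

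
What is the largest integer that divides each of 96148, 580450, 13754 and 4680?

26

gcd(96148, 580450): 580450 = 6·96148 + 3562; 96148 = 26·3562 + 3536; 3562 = 1·3536 + 26; 3536 = 136·26 + 0 → 26
gcd(26, 13754): 13754 = 529·26 + 0 → 26
gcd(26, 4680): 4680 = 180·26 + 0 → 26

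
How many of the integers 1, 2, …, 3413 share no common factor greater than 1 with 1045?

2352

1045 = 5·11·19. Inclusion–exclusion on these primes:
3413 − ⌊3413/5⌋ − ⌊3413/11⌋ − ⌊3413/19⌋ + ⌊3413/55⌋ + ⌊3413/95⌋ + ⌊3413/209⌋ − ⌊3413/1045⌋ = 2352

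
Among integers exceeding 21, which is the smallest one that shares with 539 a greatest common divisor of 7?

Multiples of 7 above 21: 7·4, 7·5, … . Need the cofactor coprime to 539/7 = 77.
Checking s = 4, 5, … the first with gcd(s, 77) = 1 is s = 4, giving 28.

28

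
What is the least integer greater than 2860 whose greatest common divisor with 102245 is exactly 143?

102245 = 143·715. Any x with gcd(x, 102245) = 143 is a multiple of 143, say 143s, with s coprime to 715.
Need s > 2860/143, so s ≥ 21. First s ≥ 21 with gcd(s, 715) = 1 is s = 21. Thus x = 143·21 = 3003.

3003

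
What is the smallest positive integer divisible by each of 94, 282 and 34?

94 = 2 · 47; 282 = 2 · 3 · 47; 34 = 2 · 17
lcm takes max exponent of each prime: 2 · 3 · 17 · 47 = 4794

4794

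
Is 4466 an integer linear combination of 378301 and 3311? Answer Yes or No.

gcd(378301, 3311): 378301 = 114·3311 + 847; 3311 = 3·847 + 770; 847 = 1·770 + 77; 770 = 10·77 + 0 → 77
77 divides 4466, so a solution exists.

Yes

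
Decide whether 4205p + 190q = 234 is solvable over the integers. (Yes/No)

No

By Bézout, 4205p + 190q = 234 has integer solutions iff gcd(4205, 190) | 234.
Euclid: 4205 = 22·190 + 25; 190 = 7·25 + 15; 25 = 1·15 + 10; 15 = 1·10 + 5; 10 = 2·5 + 0. gcd = 5; 234 mod 5 = 4. No.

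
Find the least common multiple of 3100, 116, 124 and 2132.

3100 = 2² · 5² · 31; 116 = 2² · 29; 124 = 2² · 31; 2132 = 2² · 13 · 41
lcm takes max exponent of each prime: 2² · 5² · 13 · 29 · 31 · 41 = 47916700

47916700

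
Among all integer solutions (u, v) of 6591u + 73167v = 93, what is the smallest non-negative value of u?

Reduce mod 73167: 6591u ≡ 93 (mod 73167). With g = gcd(6591, 73167) = 3 dividing 93, divide through: 2197u ≡ 31 (mod 24389).
Since gcd(2197, 24389) = 1, u ≡ 31·(2197)⁻¹ ≡ 23179 (mod 24389). Smallest non-negative: 23179.

23179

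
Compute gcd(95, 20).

95 = 5 · 19
20 = 2² · 5
Common: 5 = 5

5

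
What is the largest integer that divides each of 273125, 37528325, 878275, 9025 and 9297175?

273125 = 5⁴ · 19 · 23; 37528325 = 5² · 19 · 41² · 47; 878275 = 5² · 19 · 43²; 9025 = 5² · 19²; 9297175 = 5² · 19 · 23² · 37
gcd takes min exponent of each prime: 5² · 19 = 475

475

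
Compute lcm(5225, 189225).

39548025

gcd first: 189225 = 36·5225 + 1125; 5225 = 4·1125 + 725; 1125 = 1·725 + 400; 725 = 1·400 + 325; 400 = 1·325 + 75; 325 = 4·75 + 25; 75 = 3·25 + 0 → gcd = 25
lcm = 5225·189225/gcd = 988700625/25 = 39548025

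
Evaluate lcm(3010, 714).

3010 = 2 · 5 · 7 · 43; 714 = 2 · 3 · 7 · 17
max exponents: 2 · 3 · 5 · 7 · 17 · 43 = 153510

153510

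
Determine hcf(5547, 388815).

3

Euclid: 388815 = 70·5547 + 525; 5547 = 10·525 + 297; 525 = 1·297 + 228; 297 = 1·228 + 69; 228 = 3·69 + 21; 69 = 3·21 + 6; 21 = 3·6 + 3; 6 = 2·3 + 0. Last nonzero remainder: 3.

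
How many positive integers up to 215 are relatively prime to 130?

80

130 = 2·5·13. Inclusion–exclusion on these primes:
215 − ⌊215/2⌋ − ⌊215/5⌋ − ⌊215/13⌋ + ⌊215/10⌋ + ⌊215/26⌋ + ⌊215/65⌋ − ⌊215/130⌋ = 80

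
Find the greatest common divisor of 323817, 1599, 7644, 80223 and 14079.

39

gcd(323817, 1599): 323817 = 202·1599 + 819; 1599 = 1·819 + 780; 819 = 1·780 + 39; 780 = 20·39 + 0 → 39
gcd(39, 7644): 7644 = 196·39 + 0 → 39
gcd(39, 80223): 80223 = 2057·39 + 0 → 39
gcd(39, 14079): 14079 = 361·39 + 0 → 39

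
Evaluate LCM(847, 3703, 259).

847 = 7 · 11²; 3703 = 7 · 23²; 259 = 7 · 37
lcm takes max exponent of each prime: 7 · 11² · 23² · 37 = 16578331

16578331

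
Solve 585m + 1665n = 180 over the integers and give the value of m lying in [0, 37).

6

Euclid: 1665 = 2·585 + 495; 585 = 1·495 + 90; 495 = 5·90 + 45; 90 = 2·45 + 0 → gcd = 45; 180 = 45·4.
Back-substitution yields 585·(-17) + 1665·(6) = 45, so one solution is m = -17·4 = -68, n = 6·4 = 24.
Solutions in m differ by 1665/45 = 37; the one in [0, 37) is -68 mod 37 = 6.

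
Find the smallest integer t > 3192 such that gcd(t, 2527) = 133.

Multiples of 133 above 3192: 133·25, 133·26, … . Need the cofactor coprime to 2527/133 = 19.
Checking s = 25, 26, … the first with gcd(s, 19) = 1 is s = 25, giving 3325.

3325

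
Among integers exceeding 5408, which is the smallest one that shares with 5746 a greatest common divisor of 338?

gcd(k, 5746) = 338 forces 338 | k; write k = 338s. Then gcd(338s, 338·17) = 338·gcd(s, 17), so need gcd(s, 17) = 1.
338s > 5408 gives s ≥ 17. The least s ≥ 17 coprime to 17 is 18, so k = 338·18 = 6084.

6084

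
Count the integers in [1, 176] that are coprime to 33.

107

Prime factors of 33: 3, 11. Count integers ≤ 176 divisible by none of them.
By inclusion–exclusion: 176 − ⌊176/3⌋ − ⌊176/11⌋ + ⌊176/33⌋ = 107.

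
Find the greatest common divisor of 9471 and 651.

Euclid: 9471 = 14·651 + 357; 651 = 1·357 + 294; 357 = 1·294 + 63; 294 = 4·63 + 42; 63 = 1·42 + 21; 42 = 2·21 + 0. Last nonzero remainder: 21.

21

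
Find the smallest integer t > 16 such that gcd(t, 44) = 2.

18

gcd(t, 44) = 2 forces 2 | t; write t = 2s. Then gcd(2s, 2·22) = 2·gcd(s, 22), so need gcd(s, 22) = 1.
2s > 16 gives s ≥ 9. The least s ≥ 9 coprime to 22 is 9, so t = 2·9 = 18.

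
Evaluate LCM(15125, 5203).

650375

gcd first: 15125 = 2·5203 + 4719; 5203 = 1·4719 + 484; 4719 = 9·484 + 363; 484 = 1·363 + 121; 363 = 3·121 + 0 → gcd = 121
lcm = 15125·5203/gcd = 78695375/121 = 650375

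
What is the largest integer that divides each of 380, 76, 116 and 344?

4

gcd(380, 76): 380 = 5·76 + 0 → 76
gcd(76, 116): 116 = 1·76 + 40; 76 = 1·40 + 36; 40 = 1·36 + 4; 36 = 9·4 + 0 → 4
gcd(4, 344): 344 = 86·4 + 0 → 4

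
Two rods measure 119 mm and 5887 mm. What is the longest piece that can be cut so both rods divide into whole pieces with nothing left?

119 = 7 · 17
5887 = 7 · 29²
Common: 7 = 7

7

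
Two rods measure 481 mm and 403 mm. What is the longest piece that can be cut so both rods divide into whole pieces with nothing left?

13

481 = 13 · 37
403 = 13 · 31
Common: 13 = 13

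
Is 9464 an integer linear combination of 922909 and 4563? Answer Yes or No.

gcd(922909, 4563): 922909 = 202·4563 + 1183; 4563 = 3·1183 + 1014; 1183 = 1·1014 + 169; 1014 = 6·169 + 0 → 169
169 divides 9464, so a solution exists.

Yes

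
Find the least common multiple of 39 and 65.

195

gcd first: 65 = 1·39 + 26; 39 = 1·26 + 13; 26 = 2·13 + 0 → gcd = 13
lcm = 39·65/gcd = 2535/13 = 195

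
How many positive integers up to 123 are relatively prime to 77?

96

77 = 7·11. Inclusion–exclusion on these primes:
123 − ⌊123/7⌋ − ⌊123/11⌋ + ⌊123/77⌋ = 96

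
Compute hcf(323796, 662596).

Euclid: 662596 = 2·323796 + 15004; 323796 = 21·15004 + 8712; 15004 = 1·8712 + 6292; 8712 = 1·6292 + 2420; 6292 = 2·2420 + 1452; 2420 = 1·1452 + 968; 1452 = 1·968 + 484; 968 = 2·484 + 0. Last nonzero remainder: 484.

484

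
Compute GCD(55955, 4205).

55955 = 5 · 19² · 31
4205 = 5 · 29²
Common: 5 = 5

5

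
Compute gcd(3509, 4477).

121

3509 = 11² · 29
4477 = 11² · 37
Common: 11² = 121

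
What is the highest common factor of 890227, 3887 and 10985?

13

890227 = 13 · 31 · 47²; 3887 = 13² · 23; 10985 = 5 · 13³
gcd takes min exponent of each prime: 13 = 13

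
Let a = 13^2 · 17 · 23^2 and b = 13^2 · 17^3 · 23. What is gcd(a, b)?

min exponent per shared prime: 13^2 · 17 · 23 = 66079

66079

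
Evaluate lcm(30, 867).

8670

30 = 2 · 3 · 5; 867 = 3 · 17²
max exponents: 2 · 3 · 5 · 17² = 8670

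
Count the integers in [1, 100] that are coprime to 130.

37

130 = 2·5·13. Inclusion–exclusion on these primes:
100 − ⌊100/2⌋ − ⌊100/5⌋ − ⌊100/13⌋ + ⌊100/10⌋ + ⌊100/26⌋ + ⌊100/65⌋ − ⌊100/130⌋ = 37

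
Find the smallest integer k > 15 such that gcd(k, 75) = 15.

gcd(k, 75) = 15 forces 15 | k; write k = 15s. Then gcd(15s, 15·5) = 15·gcd(s, 5), so need gcd(s, 5) = 1.
15s > 15 gives s ≥ 2. The least s ≥ 2 coprime to 5 is 2, so k = 15·2 = 30.

30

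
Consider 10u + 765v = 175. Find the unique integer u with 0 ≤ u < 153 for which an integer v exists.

gcd(10, 765) = 5 (Euclid: 765 = 76·10 + 5; 10 = 2·5 + 0), and 5 | 175.
Extended Euclid: 10·(-76) + 765·(1) = 5. Scale by 35: u₀ = -2660.
General solution u = u₀ + 153t; reducing mod 153 gives u = 94 (and v = -1).

94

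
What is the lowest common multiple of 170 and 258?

170 = 2 · 5 · 17; 258 = 2 · 3 · 43
max exponents: 2 · 3 · 5 · 17 · 43 = 21930

21930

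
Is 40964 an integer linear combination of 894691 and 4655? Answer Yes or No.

By Bézout, 894691u − 4655v = 40964 has integer solutions iff gcd(894691, 4655) | 40964.
Euclid: 894691 = 192·4655 + 931; 4655 = 5·931 + 0. gcd = 931; 40964 mod 931 = 0. Yes.

Yes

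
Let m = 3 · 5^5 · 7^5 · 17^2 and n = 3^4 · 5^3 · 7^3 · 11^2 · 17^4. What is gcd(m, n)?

37172625

min exponent per shared prime: 3 · 5^3 · 7^3 · 17^2 = 37172625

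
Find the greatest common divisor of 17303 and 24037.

17303 = 11³ · 13
24037 = 13 · 43²
Common: 13 = 13

13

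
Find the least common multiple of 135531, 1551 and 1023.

197468667

lcm(135531, 1551) = 135531·1551/gcd = 210208581/33 = 6369957
lcm(6369957, 1023) = 6369957·1023/gcd = 6516466011/33 = 197468667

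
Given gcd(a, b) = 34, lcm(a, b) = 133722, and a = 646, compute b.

Using ab = gcd(a,b)·lcm(a,b) = 34·133722 = 4546548, we get b = 4546548/646 = 7038.

7038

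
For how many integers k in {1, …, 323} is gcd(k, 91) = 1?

91 = 7·13. Inclusion–exclusion on these primes:
323 − ⌊323/7⌋ − ⌊323/13⌋ + ⌊323/91⌋ = 256

256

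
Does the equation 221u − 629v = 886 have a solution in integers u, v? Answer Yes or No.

By Bézout, 221u − 629v = 886 has integer solutions iff gcd(221, 629) | 886.
Euclid: 629 = 2·221 + 187; 221 = 1·187 + 34; 187 = 5·34 + 17; 34 = 2·17 + 0. gcd = 17; 886 mod 17 = 2. No.

No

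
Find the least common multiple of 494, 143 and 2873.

lcm(494, 143) = 494·143/gcd = 70642/13 = 5434
lcm(5434, 2873) = 5434·2873/gcd = 15611882/13 = 1200914

1200914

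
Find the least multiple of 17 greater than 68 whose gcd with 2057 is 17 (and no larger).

Multiples of 17 above 68: 17·5, 17·6, … . Need the cofactor coprime to 2057/17 = 121.
Checking s = 5, 6, … the first with gcd(s, 121) = 1 is s = 5, giving 85.

85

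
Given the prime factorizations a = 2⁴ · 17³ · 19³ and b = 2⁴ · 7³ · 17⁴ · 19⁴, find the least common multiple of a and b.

59734356842608

max exponent per prime: 2⁴ · 7³ · 17⁴ · 19⁴ = 59734356842608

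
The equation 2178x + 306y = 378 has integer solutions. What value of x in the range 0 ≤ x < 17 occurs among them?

gcd(2178, 306) = 18 (Euclid: 2178 = 7·306 + 36; 306 = 8·36 + 18; 36 = 2·18 + 0), and 18 | 378.
Extended Euclid: 2178·(-8) + 306·(57) = 18. Scale by 21: x₀ = -168.
General solution x = x₀ + 17t; reducing mod 17 gives x = 2 (and y = -13).

2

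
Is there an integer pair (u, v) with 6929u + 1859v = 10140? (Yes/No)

By Bézout, 6929u + 1859v = 10140 has integer solutions iff gcd(6929, 1859) | 10140.
Euclid: 6929 = 3·1859 + 1352; 1859 = 1·1352 + 507; 1352 = 2·507 + 338; 507 = 1·338 + 169; 338 = 2·169 + 0. gcd = 169; 10140 mod 169 = 0. Yes.

Yes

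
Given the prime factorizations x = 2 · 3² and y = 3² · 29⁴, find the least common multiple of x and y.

max exponent per prime: 2 · 3² · 29⁴ = 12731058

12731058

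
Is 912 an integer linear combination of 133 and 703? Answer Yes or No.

Yes

gcd(133, 703): 703 = 5·133 + 38; 133 = 3·38 + 19; 38 = 2·19 + 0 → 19
19 divides 912, so a solution exists.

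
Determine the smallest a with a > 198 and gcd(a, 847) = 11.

847 = 11·77. Any a with gcd(a, 847) = 11 is a multiple of 11, say 11s, with s coprime to 77.
Need s > 198/11, so s ≥ 19. First s ≥ 19 with gcd(s, 77) = 1 is s = 19. Thus a = 11·19 = 209.

209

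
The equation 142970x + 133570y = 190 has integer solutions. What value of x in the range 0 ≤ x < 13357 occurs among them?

Reduce mod 133570: 142970x ≡ 190 (mod 133570). With g = gcd(142970, 133570) = 10 dividing 190, divide through: 14297x ≡ 19 (mod 13357).
Since gcd(14297, 13357) = 1, x ≡ 19·(14297)⁻¹ ≡ 5016 (mod 13357). Smallest non-negative: 5016.

5016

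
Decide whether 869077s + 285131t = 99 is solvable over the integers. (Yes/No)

Yes

gcd(869077, 285131): 869077 = 3·285131 + 13684; 285131 = 20·13684 + 11451; 13684 = 1·11451 + 2233; 11451 = 5·2233 + 286; 2233 = 7·286 + 231; 286 = 1·231 + 55; 231 = 4·55 + 11; 55 = 5·11 + 0 → 11
11 divides 99, so a solution exists.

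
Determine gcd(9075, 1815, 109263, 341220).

gcd(9075, 1815): 9075 = 5·1815 + 0 → 1815
gcd(1815, 109263): 109263 = 60·1815 + 363; 1815 = 5·363 + 0 → 363
gcd(363, 341220): 341220 = 940·363 + 0 → 363

363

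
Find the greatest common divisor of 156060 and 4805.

5

156060 = 2² · 3³ · 5 · 17²
4805 = 5 · 31²
Common: 5 = 5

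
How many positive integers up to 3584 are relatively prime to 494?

1567

494 = 2·13·19. Inclusion–exclusion on these primes:
3584 − ⌊3584/2⌋ − ⌊3584/13⌋ − ⌊3584/19⌋ + ⌊3584/26⌋ + ⌊3584/38⌋ + ⌊3584/247⌋ − ⌊3584/494⌋ = 1567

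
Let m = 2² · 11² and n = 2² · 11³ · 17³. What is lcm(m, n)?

max exponent per prime: 2² · 11³ · 17³ = 26156812

26156812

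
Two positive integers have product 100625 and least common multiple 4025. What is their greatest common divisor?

25

gcd·lcm = product, so gcd = 100625/4025 = 25.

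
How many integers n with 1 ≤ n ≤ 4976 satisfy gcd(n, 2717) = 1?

3957

Prime factors of 2717: 11, 13, 19. Count integers ≤ 4976 divisible by none of them.
By inclusion–exclusion: 4976 − ⌊4976/11⌋ − ⌊4976/13⌋ − ⌊4976/19⌋ + ⌊4976/143⌋ + ⌊4976/209⌋ + ⌊4976/247⌋ − ⌊4976/2717⌋ = 3957.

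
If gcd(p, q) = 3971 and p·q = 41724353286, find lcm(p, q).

10507266

Since gcd(p,q)·lcm(p,q) = pq, lcm = 41724353286/3971 = 10507266.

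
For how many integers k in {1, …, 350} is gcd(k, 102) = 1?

102 = 2·3·17. Inclusion–exclusion on these primes:
350 − ⌊350/2⌋ − ⌊350/3⌋ − ⌊350/17⌋ + ⌊350/6⌋ + ⌊350/34⌋ + ⌊350/51⌋ − ⌊350/102⌋ = 110

110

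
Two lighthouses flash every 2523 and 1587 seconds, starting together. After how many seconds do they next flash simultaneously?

1334667

gcd first: 2523 = 1·1587 + 936; 1587 = 1·936 + 651; 936 = 1·651 + 285; 651 = 2·285 + 81; 285 = 3·81 + 42; 81 = 1·42 + 39; 42 = 1·39 + 3; 39 = 13·3 + 0 → gcd = 3
lcm = 2523·1587/gcd = 4004001/3 = 1334667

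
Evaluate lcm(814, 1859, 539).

814 = 2 · 11 · 37; 1859 = 11 · 13²; 539 = 7² · 11
lcm takes max exponent of each prime: 2 · 7² · 11 · 13² · 37 = 6740734

6740734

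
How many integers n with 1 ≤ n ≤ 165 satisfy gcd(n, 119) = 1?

134

119 = 7·17. Inclusion–exclusion on these primes:
165 − ⌊165/7⌋ − ⌊165/17⌋ + ⌊165/119⌋ = 134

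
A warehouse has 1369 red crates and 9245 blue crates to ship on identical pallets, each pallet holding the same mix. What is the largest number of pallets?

1

1369 = 37²
9245 = 5 · 43²
Common: 1 = 1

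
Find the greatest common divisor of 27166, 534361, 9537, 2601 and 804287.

27166 = 2 · 17² · 47; 534361 = 17² · 43²; 9537 = 3 · 11 · 17²; 2601 = 3² · 17²; 804287 = 11² · 17² · 23
gcd takes min exponent of each prime: 17² = 289

289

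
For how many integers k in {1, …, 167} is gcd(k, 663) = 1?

663 = 3·13·17. Inclusion–exclusion on these primes:
167 − ⌊167/3⌋ − ⌊167/13⌋ − ⌊167/17⌋ + ⌊167/39⌋ + ⌊167/51⌋ + ⌊167/221⌋ − ⌊167/663⌋ = 98

98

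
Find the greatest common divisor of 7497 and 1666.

7497 = 3² · 7² · 17
1666 = 2 · 7² · 17
Common: 7² · 17 = 833

833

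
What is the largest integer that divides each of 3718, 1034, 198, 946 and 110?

22

gcd(3718, 1034): 3718 = 3·1034 + 616; 1034 = 1·616 + 418; 616 = 1·418 + 198; 418 = 2·198 + 22; 198 = 9·22 + 0 → 22
gcd(22, 198): 198 = 9·22 + 0 → 22
gcd(22, 946): 946 = 43·22 + 0 → 22
gcd(22, 110): 110 = 5·22 + 0 → 22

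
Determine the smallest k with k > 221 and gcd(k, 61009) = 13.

234

Multiples of 13 above 221: 13·18, 13·19, … . Need the cofactor coprime to 61009/13 = 4693.
Checking s = 18, 19, … the first with gcd(s, 4693) = 1 is s = 18, giving 234.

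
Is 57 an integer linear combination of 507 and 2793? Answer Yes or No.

gcd(507, 2793): 2793 = 5·507 + 258; 507 = 1·258 + 249; 258 = 1·249 + 9; 249 = 27·9 + 6; 9 = 1·6 + 3; 6 = 2·3 + 0 → 3
3 divides 57, so a solution exists.

Yes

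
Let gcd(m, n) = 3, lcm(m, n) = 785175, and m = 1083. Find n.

Using mn = gcd(m,n)·lcm(m,n) = 3·785175 = 2355525, we get n = 2355525/1083 = 2175.

2175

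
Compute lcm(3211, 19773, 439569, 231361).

3211 = 13² · 19; 19773 = 3² · 13³; 439569 = 3² · 13² · 17²; 231361 = 13² · 37²
lcm takes max exponent of each prime: 3² · 13³ · 17² · 19 · 37² = 148637180367

148637180367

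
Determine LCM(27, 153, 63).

27 = 3³; 153 = 3² · 17; 63 = 3² · 7
lcm takes max exponent of each prime: 3³ · 7 · 17 = 3213

3213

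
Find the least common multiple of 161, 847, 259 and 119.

12253549

lcm(161, 847) = 161·847/gcd = 136367/7 = 19481
lcm(19481, 259) = 19481·259/gcd = 5045579/7 = 720797
lcm(720797, 119) = 720797·119/gcd = 85774843/7 = 12253549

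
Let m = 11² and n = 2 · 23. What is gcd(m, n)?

1

min exponent per shared prime: (none) = 1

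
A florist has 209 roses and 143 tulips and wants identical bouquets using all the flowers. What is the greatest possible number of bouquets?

209 = 11 · 19
143 = 11 · 13
Common: 11 = 11

11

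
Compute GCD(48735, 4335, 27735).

15

gcd(48735, 4335): 48735 = 11·4335 + 1050; 4335 = 4·1050 + 135; 1050 = 7·135 + 105; 135 = 1·105 + 30; 105 = 3·30 + 15; 30 = 2·15 + 0 → 15
gcd(15, 27735): 27735 = 1849·15 + 0 → 15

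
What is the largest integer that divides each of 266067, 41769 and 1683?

153

gcd(266067, 41769): 266067 = 6·41769 + 15453; 41769 = 2·15453 + 10863; 15453 = 1·10863 + 4590; 10863 = 2·4590 + 1683; 4590 = 2·1683 + 1224; 1683 = 1·1224 + 459; 1224 = 2·459 + 306; 459 = 1·306 + 153; 306 = 2·153 + 0 → 153
gcd(153, 1683): 1683 = 11·153 + 0 → 153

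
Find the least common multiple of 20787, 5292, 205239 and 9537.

7974795589196436

20787 = 3 · 13² · 41; 5292 = 2² · 3³ · 7²; 205239 = 3 · 37 · 43²; 9537 = 3 · 11 · 17²
lcm takes max exponent of each prime: 2² · 3³ · 7² · 11 · 13² · 17² · 37 · 41 · 43² = 7974795589196436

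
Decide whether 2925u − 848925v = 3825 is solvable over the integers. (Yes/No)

By Bézout, 2925u − 848925v = 3825 has integer solutions iff gcd(2925, 848925) | 3825.
Euclid: 848925 = 290·2925 + 675; 2925 = 4·675 + 225; 675 = 3·225 + 0. gcd = 225; 3825 mod 225 = 0. Yes.

Yes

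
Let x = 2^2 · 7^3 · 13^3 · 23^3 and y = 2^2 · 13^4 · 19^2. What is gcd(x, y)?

8788

min exponent per shared prime: 2^2 · 13^3 = 8788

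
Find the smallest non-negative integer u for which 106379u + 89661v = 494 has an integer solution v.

Euclid: 106379 = 1·89661 + 16718; 89661 = 5·16718 + 6071; 16718 = 2·6071 + 4576; 6071 = 1·4576 + 1495; 4576 = 3·1495 + 91; 1495 = 16·91 + 39; 91 = 2·39 + 13; 39 = 3·13 + 0 → gcd = 13; 494 = 13·38.
Back-substitution yields 106379·(1979) + 89661·(-2348) = 13, so one solution is u = 1979·38 = 75202, v = -2348·38 = -89224.
Solutions in u differ by 89661/13 = 6897; the one in [0, 6897) is 75202 mod 6897 = 6232.

6232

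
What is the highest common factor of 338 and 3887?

338 = 2 · 13²
3887 = 13² · 23
Common: 13² = 169

169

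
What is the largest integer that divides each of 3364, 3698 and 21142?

3364 = 2² · 29²; 3698 = 2 · 43²; 21142 = 2 · 11 · 31²
gcd takes min exponent of each prime: 2 = 2

2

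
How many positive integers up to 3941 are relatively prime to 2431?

3113

2431 = 11·13·17. Inclusion–exclusion on these primes:
3941 − ⌊3941/11⌋ − ⌊3941/13⌋ − ⌊3941/17⌋ + ⌊3941/143⌋ + ⌊3941/187⌋ + ⌊3941/221⌋ − ⌊3941/2431⌋ = 3113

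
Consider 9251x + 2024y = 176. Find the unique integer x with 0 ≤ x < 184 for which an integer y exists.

Reduce mod 2024: 9251x ≡ 176 (mod 2024). With g = gcd(9251, 2024) = 11 dividing 176, divide through: 841x ≡ 16 (mod 184).
Since gcd(841, 184) = 1, x ≡ 16·(841)⁻¹ ≡ 72 (mod 184). Smallest non-negative: 72.

72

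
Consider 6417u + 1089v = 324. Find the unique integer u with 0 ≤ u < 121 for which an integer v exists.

Euclid: 6417 = 5·1089 + 972; 1089 = 1·972 + 117; 972 = 8·117 + 36; 117 = 3·36 + 9; 36 = 4·9 + 0 → gcd = 9; 324 = 9·36.
Back-substitution yields 6417·(-28) + 1089·(165) = 9, so one solution is u = -28·36 = -1008, v = 165·36 = 5940.
Solutions in u differ by 1089/9 = 121; the one in [0, 121) is -1008 mod 121 = 81.

81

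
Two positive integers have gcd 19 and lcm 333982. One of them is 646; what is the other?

a·b = gcd·lcm = 19·333982 = 6345658, so b = 6345658/646 = 9823.

9823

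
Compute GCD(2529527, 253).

11

Euclid: 2529527 = 9998·253 + 33; 253 = 7·33 + 22; 33 = 1·22 + 11; 22 = 2·11 + 0. Last nonzero remainder: 11.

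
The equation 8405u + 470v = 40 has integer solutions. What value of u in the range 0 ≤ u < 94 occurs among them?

Euclid: 8405 = 17·470 + 415; 470 = 1·415 + 55; 415 = 7·55 + 30; 55 = 1·30 + 25; 30 = 1·25 + 5; 25 = 5·5 + 0 → gcd = 5; 40 = 5·8.
Back-substitution yields 8405·(17) + 470·(-304) = 5, so one solution is u = 17·8 = 136, v = -304·8 = -2432.
Solutions in u differ by 470/5 = 94; the one in [0, 94) is 136 mod 94 = 42.

42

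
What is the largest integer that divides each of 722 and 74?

2

Euclid: 722 = 9·74 + 56; 74 = 1·56 + 18; 56 = 3·18 + 2; 18 = 9·2 + 0. Last nonzero remainder: 2.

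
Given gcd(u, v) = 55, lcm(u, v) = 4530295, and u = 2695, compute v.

u·v = gcd·lcm = 55·4530295 = 249166225, so v = 249166225/2695 = 92455.

92455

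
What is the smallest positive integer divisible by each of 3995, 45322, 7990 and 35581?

lcm(3995, 45322) = 3995·45322/gcd = 181061390/17 = 10650670
lcm(10650670, 7990) = 10650670·7990/gcd = 85098853300/7990 = 10650670
lcm(10650670, 35581) = 10650670·35581/gcd = 378961489270/17 = 22291852310

22291852310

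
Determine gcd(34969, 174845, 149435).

121

34969 = 11² · 17²; 174845 = 5 · 11² · 17²; 149435 = 5 · 11² · 13 · 19
gcd takes min exponent of each prime: 11² = 121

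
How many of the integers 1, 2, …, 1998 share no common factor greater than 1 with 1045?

1045 = 5·11·19. Inclusion–exclusion on these primes:
1998 − ⌊1998/5⌋ − ⌊1998/11⌋ − ⌊1998/19⌋ + ⌊1998/55⌋ + ⌊1998/95⌋ + ⌊1998/209⌋ − ⌊1998/1045⌋ = 1378

1378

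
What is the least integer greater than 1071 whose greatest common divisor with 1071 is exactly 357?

Multiples of 357 above 1071: 357·4, 357·5, … . Need the cofactor coprime to 1071/357 = 3.
Checking s = 4, 5, … the first with gcd(s, 3) = 1 is s = 4, giving 1428.

1428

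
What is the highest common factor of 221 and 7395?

17

221 = 13 · 17
7395 = 3 · 5 · 17 · 29
Common: 17 = 17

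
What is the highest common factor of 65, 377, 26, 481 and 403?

gcd(65, 377): 377 = 5·65 + 52; 65 = 1·52 + 13; 52 = 4·13 + 0 → 13
gcd(13, 26): 26 = 2·13 + 0 → 13
gcd(13, 481): 481 = 37·13 + 0 → 13
gcd(13, 403): 403 = 31·13 + 0 → 13

13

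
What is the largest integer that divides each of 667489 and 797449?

361

Euclid: 797449 = 1·667489 + 129960; 667489 = 5·129960 + 17689; 129960 = 7·17689 + 6137; 17689 = 2·6137 + 5415; 6137 = 1·5415 + 722; 5415 = 7·722 + 361; 722 = 2·361 + 0. Last nonzero remainder: 361.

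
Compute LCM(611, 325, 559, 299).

611 = 13 · 47; 325 = 5² · 13; 559 = 13 · 43; 299 = 13 · 23
lcm takes max exponent of each prime: 5² · 13 · 23 · 43 · 47 = 15106975

15106975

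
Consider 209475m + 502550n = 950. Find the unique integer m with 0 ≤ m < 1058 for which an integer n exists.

Reduce mod 502550: 209475m ≡ 950 (mod 502550). With g = gcd(209475, 502550) = 475 dividing 950, divide through: 441m ≡ 2 (mod 1058).
Since gcd(441, 1058) = 1, m ≡ 2·(441)⁻¹ ≡ 12 (mod 1058). Smallest non-negative: 12.

12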